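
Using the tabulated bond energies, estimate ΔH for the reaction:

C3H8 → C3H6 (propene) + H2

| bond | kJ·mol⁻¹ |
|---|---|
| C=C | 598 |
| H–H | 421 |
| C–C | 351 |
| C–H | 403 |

ΔH ≈ +138 kJ

Bonds broken (reactants):
  C–C: 2 × 351 = 702
  C–H: 8 × 403 = 3224
  Σ(broken) = 3926 kJ
Bonds formed (products):
  C–C: 1 × 351 = 351
  C–H: 6 × 403 = 2418
  C=C: 1 × 598 = 598
  H–H: 1 × 421 = 421
  Σ(formed) = 3788 kJ
ΔH = Σ(broken) − Σ(formed) = 3926 − 3788 = +138 kJ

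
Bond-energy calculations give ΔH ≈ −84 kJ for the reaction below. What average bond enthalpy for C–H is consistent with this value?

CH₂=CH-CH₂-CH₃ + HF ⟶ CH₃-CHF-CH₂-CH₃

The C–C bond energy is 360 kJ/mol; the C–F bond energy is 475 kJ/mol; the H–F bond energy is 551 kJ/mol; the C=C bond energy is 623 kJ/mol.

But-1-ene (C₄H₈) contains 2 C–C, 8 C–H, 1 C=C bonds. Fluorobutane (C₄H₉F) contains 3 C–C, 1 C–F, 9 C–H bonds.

D(C–H) ≈ 423 kJ/mol

Let D be the C–H bond energy.
Σ(broken) = 2×360 + 8×D + 1×623 + 1×551 = 1894 + 8D
Σ(formed) = 3×360 + 1×475 + 9×D = 1555 + 9D
ΔH = Σ(broken) − Σ(formed) = (1894 + 8D) − (1555 + 9D) = +339 − D
Setting this equal to −84 kJ gives D = 423 kJ/mol.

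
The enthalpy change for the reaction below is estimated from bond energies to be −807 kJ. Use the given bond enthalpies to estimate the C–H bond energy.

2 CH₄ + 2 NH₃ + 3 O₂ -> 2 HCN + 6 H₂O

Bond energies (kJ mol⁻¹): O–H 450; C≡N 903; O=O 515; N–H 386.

Let D be the C–H bond energy.
Σ(broken) = 8×D + 6×386 + 3×515 = 3861 + 8D
Σ(formed) = 2×903 + 2×D + 12×450 = 7206 + 2D
ΔH = Σ(broken) − Σ(formed) = (3861 + 8D) − (7206 + 2D) = −3345 + 6D
Setting this equal to −807 kJ gives 6D = 2538, so D = 423 kJ/mol.

D(C–H) ≈ 423 kJ/mol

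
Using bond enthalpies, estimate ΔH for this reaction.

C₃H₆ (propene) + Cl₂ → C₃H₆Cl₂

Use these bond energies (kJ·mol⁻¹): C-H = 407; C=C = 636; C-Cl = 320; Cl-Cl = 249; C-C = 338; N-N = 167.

ΔH ≈ −93 kJ

Bonds broken (reactants):
  C-C: 1 × 338 = 338
  C-H: 6 × 407 = 2442
  C=C: 1 × 636 = 636
  Cl-Cl: 1 × 249 = 249
  Σ(broken) = 3665 kJ
Bonds formed (products):
  C-C: 2 × 338 = 676
  C-Cl: 2 × 320 = 640
  C-H: 6 × 407 = 2442
  Σ(formed) = 3758 kJ
ΔH = Σ(broken) − Σ(formed) = 3665 − 3758 = −93 kJ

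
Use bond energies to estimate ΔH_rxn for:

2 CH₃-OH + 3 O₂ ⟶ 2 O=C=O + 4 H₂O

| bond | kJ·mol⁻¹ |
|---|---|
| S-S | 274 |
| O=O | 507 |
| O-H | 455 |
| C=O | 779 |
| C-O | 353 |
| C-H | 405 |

ΔH ≈ −1189 kJ

Bonds broken (reactants):
  C-H: 6 × 405 = 2430
  C-O: 2 × 353 = 706
  O-H: 2 × 455 = 910
  O=O: 3 × 507 = 1521
  Σ(broken) = 5567 kJ
Bonds formed (products):
  C=O: 4 × 779 = 3116
  O-H: 8 × 455 = 3640
  Σ(formed) = 6756 kJ
ΔH = Σ(broken) − Σ(formed) = 5567 − 6756 = −1189 kJ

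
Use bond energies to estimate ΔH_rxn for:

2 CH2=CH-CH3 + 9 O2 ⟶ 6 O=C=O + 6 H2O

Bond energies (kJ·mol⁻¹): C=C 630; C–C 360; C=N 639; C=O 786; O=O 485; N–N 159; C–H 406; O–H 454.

Bonds broken (reactants):
  C–C: 2 × 360 = 720
  C–H: 12 × 406 = 4872
  C=C: 2 × 630 = 1260
  O=O: 9 × 485 = 4365
  Σ(broken) = 11217 kJ
Bonds formed (products):
  C=O: 12 × 786 = 9432
  O–H: 12 × 454 = 5448
  Σ(formed) = 14880 kJ
ΔH = Σ(broken) − Σ(formed) = 11217 − 14880 = −3663 kJ

ΔH ≈ −3663 kJ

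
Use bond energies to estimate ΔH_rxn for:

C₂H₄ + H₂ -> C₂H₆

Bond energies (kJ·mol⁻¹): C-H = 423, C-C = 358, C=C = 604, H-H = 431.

ΔH ≈ −169 kJ

Bonds broken (reactants):
  C-H: 4 × 423 = 1692
  C=C: 1 × 604 = 604
  H-H: 1 × 431 = 431
  Σ(broken) = 2727 kJ
Bonds formed (products):
  C-C: 1 × 358 = 358
  C-H: 6 × 423 = 2538
  Σ(formed) = 2896 kJ
ΔH = Σ(broken) − Σ(formed) = 2727 − 2896 = −169 kJ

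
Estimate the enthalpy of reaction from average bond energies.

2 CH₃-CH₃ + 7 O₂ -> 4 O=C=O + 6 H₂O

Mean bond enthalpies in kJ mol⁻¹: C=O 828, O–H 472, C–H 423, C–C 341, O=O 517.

ΔH ≈ −2911 kJ

Bonds broken (reactants):
  C–C: 2 × 341 = 682
  C–H: 12 × 423 = 5076
  O=O: 7 × 517 = 3619
  Σ(broken) = 9377 kJ
Bonds formed (products):
  C=O: 8 × 828 = 6624
  O–H: 12 × 472 = 5664
  Σ(formed) = 12288 kJ
ΔH = Σ(broken) − Σ(formed) = 9377 − 12288 = −2911 kJ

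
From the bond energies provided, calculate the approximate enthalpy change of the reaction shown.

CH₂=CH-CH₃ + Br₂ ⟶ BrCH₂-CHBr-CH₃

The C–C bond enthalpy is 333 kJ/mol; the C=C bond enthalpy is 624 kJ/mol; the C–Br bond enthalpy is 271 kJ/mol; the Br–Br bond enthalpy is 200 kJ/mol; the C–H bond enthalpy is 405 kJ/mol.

ΔH ≈ −51 kJ

Bonds broken (reactants):
  Br–Br: 1 × 200 = 200
  C–C: 1 × 333 = 333
  C–H: 6 × 405 = 2430
  C=C: 1 × 624 = 624
  Σ(broken) = 3587 kJ
Bonds formed (products):
  C–Br: 2 × 271 = 542
  C–C: 2 × 333 = 666
  C–H: 6 × 405 = 2430
  Σ(formed) = 3638 kJ
ΔH = Σ(broken) − Σ(formed) = 3587 − 3638 = −51 kJ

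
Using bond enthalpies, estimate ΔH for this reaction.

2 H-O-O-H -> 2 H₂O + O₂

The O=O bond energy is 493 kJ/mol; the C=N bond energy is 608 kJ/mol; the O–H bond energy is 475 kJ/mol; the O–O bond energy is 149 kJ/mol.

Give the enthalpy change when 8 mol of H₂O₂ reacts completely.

ΔH = −780 kJ

Bonds broken (reactants):
  O–H: 4 × 475 = 1900
  O–O: 2 × 149 = 298
  Σ(broken) = 2198 kJ
Bonds formed (products):
  O–H: 4 × 475 = 1900
  O=O: 1 × 493 = 493
  Σ(formed) = 2393 kJ
ΔH = Σ(broken) − Σ(formed) = 2198 − 2393 = −195 kJ
For 4× the reaction as written: 4 × (−195) = −780 kJ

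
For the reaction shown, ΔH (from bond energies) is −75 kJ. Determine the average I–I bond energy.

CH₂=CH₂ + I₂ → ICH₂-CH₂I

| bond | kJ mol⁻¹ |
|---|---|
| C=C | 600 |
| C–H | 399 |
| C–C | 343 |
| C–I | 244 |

D(I–I) ≈ 156 kJ/mol

Let D be the I–I bond energy.
Σ(broken) = 4×399 + 1×600 + 1×D = 2196 + D
Σ(formed) = 1×343 + 4×399 + 2×244 = 2427
ΔH = Σ(broken) − Σ(formed) = (2196 + D) − (2427) = −231 + D
Setting this equal to −75 kJ gives D = 156 kJ/mol.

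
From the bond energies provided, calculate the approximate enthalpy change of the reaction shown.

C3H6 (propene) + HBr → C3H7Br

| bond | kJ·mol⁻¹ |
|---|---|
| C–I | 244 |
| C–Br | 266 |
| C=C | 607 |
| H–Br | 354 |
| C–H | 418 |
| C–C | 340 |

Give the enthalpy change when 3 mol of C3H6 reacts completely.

ΔH = −189 kJ

Bonds broken (reactants):
  C–C: 1 × 340 = 340
  C–H: 6 × 418 = 2508
  C=C: 1 × 607 = 607
  H–Br: 1 × 354 = 354
  Σ(broken) = 3809 kJ
Bonds formed (products):
  C–Br: 1 × 266 = 266
  C–C: 2 × 340 = 680
  C–H: 7 × 418 = 2926
  Σ(formed) = 3872 kJ
ΔH = Σ(broken) − Σ(formed) = 3809 − 3872 = −63 kJ
For 3× the reaction as written: 3 × (−63) = −189 kJ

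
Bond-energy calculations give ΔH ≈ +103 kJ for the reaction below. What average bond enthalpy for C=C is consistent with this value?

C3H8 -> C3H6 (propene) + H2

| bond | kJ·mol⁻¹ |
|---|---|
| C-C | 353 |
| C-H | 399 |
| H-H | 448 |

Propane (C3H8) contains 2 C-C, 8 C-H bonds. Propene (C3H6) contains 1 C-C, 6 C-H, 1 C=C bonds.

Let D be the C=C bond energy.
Σ(broken) = 2×353 + 8×399 = 3898
Σ(formed) = 1×353 + 6×399 + 1×D + 1×448 = 3195 + D
ΔH = Σ(broken) − Σ(formed) = (3898) − (3195 + D) = +703 − D
Setting this equal to +103 kJ gives D = 600 kJ/mol.

D(C=C) ≈ 600 kJ/mol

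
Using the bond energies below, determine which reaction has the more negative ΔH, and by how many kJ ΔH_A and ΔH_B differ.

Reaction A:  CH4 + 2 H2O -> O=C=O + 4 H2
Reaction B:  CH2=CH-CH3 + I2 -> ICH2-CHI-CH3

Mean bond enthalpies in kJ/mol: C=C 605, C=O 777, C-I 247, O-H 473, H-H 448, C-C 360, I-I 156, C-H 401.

Reaction B, by 243 kJ

Reaction A:
  Bonds broken (reactants):
    C-H: 4 × 401 = 1604
    O-H: 4 × 473 = 1892
    Σ(broken) = 3496 kJ
  Bonds formed (products):
    C=O: 2 × 777 = 1554
    H-H: 4 × 448 = 1792
    Σ(formed) = 3346 kJ
  ΔH_A = 3496 − 3346 = +150 kJ
Reaction B:
  Bonds broken (reactants):
    C-C: 1 × 360 = 360
    C-H: 6 × 401 = 2406
    C=C: 1 × 605 = 605
    I-I: 1 × 156 = 156
    Σ(broken) = 3527 kJ
  Bonds formed (products):
    C-C: 2 × 360 = 720
    C-H: 6 × 401 = 2406
    C-I: 2 × 247 = 494
    Σ(formed) = 3620 kJ
  ΔH_B = 3527 − 3620 = −93 kJ
ΔH_A − ΔH_B = +243 kJ, so reaction B has the more negative ΔH; |ΔH_A − ΔH_B| = 243 kJ.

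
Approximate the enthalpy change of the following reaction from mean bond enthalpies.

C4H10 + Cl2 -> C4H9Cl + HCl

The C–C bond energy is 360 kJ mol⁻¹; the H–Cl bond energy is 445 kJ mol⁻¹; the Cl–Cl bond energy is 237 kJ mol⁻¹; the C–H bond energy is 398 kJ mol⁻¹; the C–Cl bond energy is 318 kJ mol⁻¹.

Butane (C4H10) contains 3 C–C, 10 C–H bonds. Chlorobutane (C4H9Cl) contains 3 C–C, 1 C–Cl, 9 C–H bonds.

ΔH ≈ −128 kJ

Bonds broken (reactants):
  C–C: 3 × 360 = 1080
  C–H: 10 × 398 = 3980
  Cl–Cl: 1 × 237 = 237
  Σ(broken) = 5297 kJ
Bonds formed (products):
  C–C: 3 × 360 = 1080
  C–Cl: 1 × 318 = 318
  C–H: 9 × 398 = 3582
  H–Cl: 1 × 445 = 445
  Σ(formed) = 5425 kJ
ΔH = Σ(broken) − Σ(formed) = 5297 − 5425 = −128 kJ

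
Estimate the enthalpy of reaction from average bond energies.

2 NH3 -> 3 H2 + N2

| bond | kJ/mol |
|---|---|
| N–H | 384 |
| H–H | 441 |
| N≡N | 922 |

Bonds broken (reactants):
  N–H: 6 × 384 = 2304
  Σ(broken) = 2304 kJ
Bonds formed (products):
  H–H: 3 × 441 = 1323
  N≡N: 1 × 922 = 922
  Σ(formed) = 2245 kJ
ΔH = Σ(broken) − Σ(formed) = 2304 − 2245 = +59 kJ

ΔH ≈ +59 kJ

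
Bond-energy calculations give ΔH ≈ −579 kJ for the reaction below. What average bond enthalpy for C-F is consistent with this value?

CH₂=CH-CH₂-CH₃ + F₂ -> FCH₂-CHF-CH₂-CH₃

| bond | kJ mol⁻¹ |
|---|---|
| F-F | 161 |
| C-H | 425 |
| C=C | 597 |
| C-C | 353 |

Let D be the C-F bond energy.
Σ(broken) = 2×353 + 8×425 + 1×597 + 1×161 = 4864
Σ(formed) = 3×353 + 2×D + 8×425 = 4459 + 2D
ΔH = Σ(broken) − Σ(formed) = (4864) − (4459 + 2D) = +405 − 2D
Setting this equal to −579 kJ gives 2D = 984, so D = 492 kJ/mol.

D(C-F) ≈ 492 kJ/mol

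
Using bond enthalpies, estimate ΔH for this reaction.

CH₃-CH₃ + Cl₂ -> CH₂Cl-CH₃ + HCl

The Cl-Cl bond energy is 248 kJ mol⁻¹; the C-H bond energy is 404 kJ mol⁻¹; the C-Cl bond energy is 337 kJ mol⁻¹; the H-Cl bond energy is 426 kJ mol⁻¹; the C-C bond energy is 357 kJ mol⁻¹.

Bonds broken (reactants):
  C-C: 1 × 357 = 357
  C-H: 6 × 404 = 2424
  Cl-Cl: 1 × 248 = 248
  Σ(broken) = 3029 kJ
Bonds formed (products):
  C-C: 1 × 357 = 357
  C-Cl: 1 × 337 = 337
  C-H: 5 × 404 = 2020
  H-Cl: 1 × 426 = 426
  Σ(formed) = 3140 kJ
ΔH = Σ(broken) − Σ(formed) = 3029 − 3140 = −111 kJ

ΔH ≈ −111 kJ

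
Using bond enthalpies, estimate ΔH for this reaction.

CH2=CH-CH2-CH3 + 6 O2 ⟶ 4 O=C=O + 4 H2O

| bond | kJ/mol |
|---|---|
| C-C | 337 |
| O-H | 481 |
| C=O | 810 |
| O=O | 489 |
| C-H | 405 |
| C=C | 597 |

Bonds broken (reactants):
  C-C: 2 × 337 = 674
  C-H: 8 × 405 = 3240
  C=C: 1 × 597 = 597
  O=O: 6 × 489 = 2934
  Σ(broken) = 7445 kJ
Bonds formed (products):
  C=O: 8 × 810 = 6480
  O-H: 8 × 481 = 3848
  Σ(formed) = 10328 kJ
ΔH = Σ(broken) − Σ(formed) = 7445 − 10328 = −2883 kJ

ΔH ≈ −2883 kJ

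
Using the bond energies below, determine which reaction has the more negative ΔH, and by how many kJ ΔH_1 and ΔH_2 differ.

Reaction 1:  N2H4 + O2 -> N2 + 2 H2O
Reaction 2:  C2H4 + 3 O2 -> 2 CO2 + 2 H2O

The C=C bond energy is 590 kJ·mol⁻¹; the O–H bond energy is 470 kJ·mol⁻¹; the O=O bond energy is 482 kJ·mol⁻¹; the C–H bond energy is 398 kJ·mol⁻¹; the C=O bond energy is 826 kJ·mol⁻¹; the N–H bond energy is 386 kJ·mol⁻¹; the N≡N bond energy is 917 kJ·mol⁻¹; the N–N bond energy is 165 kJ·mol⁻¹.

Reaction 2, by 950 kJ

Reaction 1:
  Bonds broken (reactants):
    N–H: 4 × 386 = 1544
    N–N: 1 × 165 = 165
    O=O: 1 × 482 = 482
    Σ(broken) = 2191 kJ
  Bonds formed (products):
    N≡N: 1 × 917 = 917
    O–H: 4 × 470 = 1880
    Σ(formed) = 2797 kJ
  ΔH_1 = 2191 − 2797 = −606 kJ
Reaction 2:
  Bonds broken (reactants):
    C–H: 4 × 398 = 1592
    C=C: 1 × 590 = 590
    O=O: 3 × 482 = 1446
    Σ(broken) = 3628 kJ
  Bonds formed (products):
    C=O: 4 × 826 = 3304
    O–H: 4 × 470 = 1880
    Σ(formed) = 5184 kJ
  ΔH_2 = 3628 − 5184 = −1556 kJ
ΔH_1 − ΔH_2 = +950 kJ, so reaction 2 has the more negative ΔH; |ΔH_1 − ΔH_2| = 950 kJ.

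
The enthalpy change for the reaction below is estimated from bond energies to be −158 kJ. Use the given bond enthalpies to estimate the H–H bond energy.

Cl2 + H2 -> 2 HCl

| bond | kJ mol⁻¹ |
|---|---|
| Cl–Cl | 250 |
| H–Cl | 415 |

Let D be the H–H bond energy.
Σ(broken) = 1×250 + 1×D = 250 + D
Σ(formed) = 2×415 = 830
ΔH = Σ(broken) − Σ(formed) = (250 + D) − (830) = −580 + D
Setting this equal to −158 kJ gives D = 422 kJ/mol.

D(H–H) ≈ 422 kJ/mol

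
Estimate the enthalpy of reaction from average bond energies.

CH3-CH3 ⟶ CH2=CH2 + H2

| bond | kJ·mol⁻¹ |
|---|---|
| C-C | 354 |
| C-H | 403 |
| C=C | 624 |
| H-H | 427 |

Bonds broken (reactants):
  C-C: 1 × 354 = 354
  C-H: 6 × 403 = 2418
  Σ(broken) = 2772 kJ
Bonds formed (products):
  C-H: 4 × 403 = 1612
  C=C: 1 × 624 = 624
  H-H: 1 × 427 = 427
  Σ(formed) = 2663 kJ
ΔH = Σ(broken) − Σ(formed) = 2772 − 2663 = +109 kJ

ΔH ≈ +109 kJ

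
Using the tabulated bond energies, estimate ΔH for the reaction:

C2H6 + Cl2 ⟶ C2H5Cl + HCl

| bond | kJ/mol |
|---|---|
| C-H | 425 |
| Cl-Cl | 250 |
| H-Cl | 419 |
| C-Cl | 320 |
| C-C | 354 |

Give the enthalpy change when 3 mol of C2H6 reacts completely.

Bonds broken (reactants):
  C-C: 1 × 354 = 354
  C-H: 6 × 425 = 2550
  Cl-Cl: 1 × 250 = 250
  Σ(broken) = 3154 kJ
Bonds formed (products):
  C-C: 1 × 354 = 354
  C-Cl: 1 × 320 = 320
  C-H: 5 × 425 = 2125
  H-Cl: 1 × 419 = 419
  Σ(formed) = 3218 kJ
ΔH = Σ(broken) − Σ(formed) = 3154 − 3218 = −64 kJ
For 3× the reaction as written: 3 × (−64) = −192 kJ

ΔH = −192 kJ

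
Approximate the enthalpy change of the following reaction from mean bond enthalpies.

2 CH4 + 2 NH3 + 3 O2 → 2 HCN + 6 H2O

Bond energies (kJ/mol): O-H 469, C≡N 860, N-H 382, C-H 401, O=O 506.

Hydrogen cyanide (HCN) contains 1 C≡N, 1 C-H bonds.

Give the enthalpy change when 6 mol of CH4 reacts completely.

ΔH = −3396 kJ

Bonds broken (reactants):
  C-H: 8 × 401 = 3208
  N-H: 6 × 382 = 2292
  O=O: 3 × 506 = 1518
  Σ(broken) = 7018 kJ
Bonds formed (products):
  C≡N: 2 × 860 = 1720
  C-H: 2 × 401 = 802
  O-H: 12 × 469 = 5628
  Σ(formed) = 8150 kJ
ΔH = Σ(broken) − Σ(formed) = 7018 − 8150 = −1132 kJ
For 3× the reaction as written: 3 × (−1132) = −3396 kJ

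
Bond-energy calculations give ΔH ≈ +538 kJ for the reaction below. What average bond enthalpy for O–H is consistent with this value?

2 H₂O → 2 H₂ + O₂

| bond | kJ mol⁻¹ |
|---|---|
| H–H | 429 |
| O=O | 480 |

D(O–H) ≈ 469 kJ/mol

Let D be the O–H bond energy.
Σ(broken) = 4×D = 4D
Σ(formed) = 2×429 + 1×480 = 1338
ΔH = Σ(broken) − Σ(formed) = (4D) − (1338) = −1338 + 4D
Setting this equal to +538 kJ gives 4D = 1876, so D = 469 kJ/mol.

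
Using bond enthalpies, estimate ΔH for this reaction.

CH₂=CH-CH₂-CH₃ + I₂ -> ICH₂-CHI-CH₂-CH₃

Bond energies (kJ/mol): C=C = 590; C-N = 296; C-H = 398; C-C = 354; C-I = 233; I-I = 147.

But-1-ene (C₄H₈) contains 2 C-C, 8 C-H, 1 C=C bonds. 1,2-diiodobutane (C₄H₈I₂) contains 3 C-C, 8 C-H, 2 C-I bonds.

Bonds broken (reactants):
  C-C: 2 × 354 = 708
  C-H: 8 × 398 = 3184
  C=C: 1 × 590 = 590
  I-I: 1 × 147 = 147
  Σ(broken) = 4629 kJ
Bonds formed (products):
  C-C: 3 × 354 = 1062
  C-H: 8 × 398 = 3184
  C-I: 2 × 233 = 466
  Σ(formed) = 4712 kJ
ΔH = Σ(broken) − Σ(formed) = 4629 − 4712 = −83 kJ

ΔH ≈ −83 kJ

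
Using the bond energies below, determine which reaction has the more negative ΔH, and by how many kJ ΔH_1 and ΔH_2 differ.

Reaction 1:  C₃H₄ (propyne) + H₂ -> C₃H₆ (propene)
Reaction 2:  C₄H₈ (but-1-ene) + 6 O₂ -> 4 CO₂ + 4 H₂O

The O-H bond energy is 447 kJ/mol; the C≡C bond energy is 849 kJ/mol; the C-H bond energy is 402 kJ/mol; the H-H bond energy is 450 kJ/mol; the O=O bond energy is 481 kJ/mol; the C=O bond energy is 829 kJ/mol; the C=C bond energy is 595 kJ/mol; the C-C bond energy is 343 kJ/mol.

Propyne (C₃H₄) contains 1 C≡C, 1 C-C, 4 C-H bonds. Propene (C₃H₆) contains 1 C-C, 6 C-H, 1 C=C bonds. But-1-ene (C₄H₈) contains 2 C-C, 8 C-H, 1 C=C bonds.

Reaction 2, by 2725 kJ

Reaction 1:
  Bonds broken (reactants):
    C≡C: 1 × 849 = 849
    C-C: 1 × 343 = 343
    C-H: 4 × 402 = 1608
    H-H: 1 × 450 = 450
    Σ(broken) = 3250 kJ
  Bonds formed (products):
    C-C: 1 × 343 = 343
    C-H: 6 × 402 = 2412
    C=C: 1 × 595 = 595
    Σ(formed) = 3350 kJ
  ΔH_1 = 3250 − 3350 = −100 kJ
Reaction 2:
  Bonds broken (reactants):
    C-C: 2 × 343 = 686
    C-H: 8 × 402 = 3216
    C=C: 1 × 595 = 595
    O=O: 6 × 481 = 2886
    Σ(broken) = 7383 kJ
  Bonds formed (products):
    C=O: 8 × 829 = 6632
    O-H: 8 × 447 = 3576
    Σ(formed) = 10208 kJ
  ΔH_2 = 7383 − 10208 = −2825 kJ
ΔH_1 − ΔH_2 = +2725 kJ, so reaction 2 has the more negative ΔH; |ΔH_1 − ΔH_2| = 2725 kJ.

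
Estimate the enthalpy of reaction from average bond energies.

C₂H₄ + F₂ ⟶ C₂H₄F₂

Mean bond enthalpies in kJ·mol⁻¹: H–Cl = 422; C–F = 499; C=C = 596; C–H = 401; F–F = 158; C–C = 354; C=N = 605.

ΔH ≈ −598 kJ

Bonds broken (reactants):
  C–H: 4 × 401 = 1604
  C=C: 1 × 596 = 596
  F–F: 1 × 158 = 158
  Σ(broken) = 2358 kJ
Bonds formed (products):
  C–C: 1 × 354 = 354
  C–F: 2 × 499 = 998
  C–H: 4 × 401 = 1604
  Σ(formed) = 2956 kJ
ΔH = Σ(broken) − Σ(formed) = 2358 − 2956 = −598 kJ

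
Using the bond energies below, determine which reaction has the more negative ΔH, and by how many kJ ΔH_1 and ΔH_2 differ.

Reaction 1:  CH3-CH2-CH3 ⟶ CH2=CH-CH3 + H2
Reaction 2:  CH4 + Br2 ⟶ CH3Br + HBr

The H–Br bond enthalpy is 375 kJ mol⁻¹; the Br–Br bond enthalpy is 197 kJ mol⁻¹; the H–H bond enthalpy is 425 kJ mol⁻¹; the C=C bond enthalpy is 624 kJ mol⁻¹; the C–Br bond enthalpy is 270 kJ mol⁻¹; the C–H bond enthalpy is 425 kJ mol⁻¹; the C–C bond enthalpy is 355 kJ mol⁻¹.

Reaction 1:
  Bonds broken (reactants):
    C–C: 2 × 355 = 710
    C–H: 8 × 425 = 3400
    Σ(broken) = 4110 kJ
  Bonds formed (products):
    C–C: 1 × 355 = 355
    C–H: 6 × 425 = 2550
    C=C: 1 × 624 = 624
    H–H: 1 × 425 = 425
    Σ(formed) = 3954 kJ
  ΔH_1 = 4110 − 3954 = +156 kJ
Reaction 2:
  Bonds broken (reactants):
    Br–Br: 1 × 197 = 197
    C–H: 4 × 425 = 1700
    Σ(broken) = 1897 kJ
  Bonds formed (products):
    C–Br: 1 × 270 = 270
    C–H: 3 × 425 = 1275
    H–Br: 1 × 375 = 375
    Σ(formed) = 1920 kJ
  ΔH_2 = 1897 − 1920 = −23 kJ
ΔH_1 − ΔH_2 = +179 kJ, so reaction 2 has the more negative ΔH; |ΔH_1 − ΔH_2| = 179 kJ.

Reaction 2, by 179 kJ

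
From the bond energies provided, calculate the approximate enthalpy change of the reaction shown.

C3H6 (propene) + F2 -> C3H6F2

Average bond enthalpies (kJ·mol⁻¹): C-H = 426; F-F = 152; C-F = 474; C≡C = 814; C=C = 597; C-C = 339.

Bonds broken (reactants):
  C-C: 1 × 339 = 339
  C-H: 6 × 426 = 2556
  C=C: 1 × 597 = 597
  F-F: 1 × 152 = 152
  Σ(broken) = 3644 kJ
Bonds formed (products):
  C-C: 2 × 339 = 678
  C-F: 2 × 474 = 948
  C-H: 6 × 426 = 2556
  Σ(formed) = 4182 kJ
ΔH = Σ(broken) − Σ(formed) = 3644 − 4182 = −538 kJ

ΔH ≈ −538 kJ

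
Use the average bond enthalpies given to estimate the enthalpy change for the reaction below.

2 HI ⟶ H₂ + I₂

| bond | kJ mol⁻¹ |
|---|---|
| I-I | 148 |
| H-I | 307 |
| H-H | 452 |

ΔH ≈ +14 kJ

Bonds broken (reactants):
  H-I: 2 × 307 = 614
  Σ(broken) = 614 kJ
Bonds formed (products):
  H-H: 1 × 452 = 452
  I-I: 1 × 148 = 148
  Σ(formed) = 600 kJ
ΔH = Σ(broken) − Σ(formed) = 614 − 600 = +14 kJ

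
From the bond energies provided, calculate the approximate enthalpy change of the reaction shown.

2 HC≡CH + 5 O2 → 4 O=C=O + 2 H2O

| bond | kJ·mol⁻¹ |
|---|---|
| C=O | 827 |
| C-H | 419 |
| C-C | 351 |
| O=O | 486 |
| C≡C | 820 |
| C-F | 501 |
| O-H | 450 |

ΔH ≈ −2670 kJ

Bonds broken (reactants):
  C≡C: 2 × 820 = 1640
  C-H: 4 × 419 = 1676
  O=O: 5 × 486 = 2430
  Σ(broken) = 5746 kJ
Bonds formed (products):
  C=O: 8 × 827 = 6616
  O-H: 4 × 450 = 1800
  Σ(formed) = 8416 kJ
ΔH = Σ(broken) − Σ(formed) = 5746 − 8416 = −2670 kJ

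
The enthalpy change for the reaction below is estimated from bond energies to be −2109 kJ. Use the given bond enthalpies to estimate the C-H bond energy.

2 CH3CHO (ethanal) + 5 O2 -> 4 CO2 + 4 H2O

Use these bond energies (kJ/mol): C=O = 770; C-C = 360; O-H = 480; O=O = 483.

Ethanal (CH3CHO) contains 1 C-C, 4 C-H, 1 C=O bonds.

D(C-H) ≈ 402 kJ/mol

Let D be the C-H bond energy.
Σ(broken) = 2×360 + 8×D + 2×770 + 5×483 = 4675 + 8D
Σ(formed) = 8×770 + 8×480 = 10000
ΔH = Σ(broken) − Σ(formed) = (4675 + 8D) − (10000) = −5325 + 8D
Setting this equal to −2109 kJ gives 8D = 3216, so D = 402 kJ/mol.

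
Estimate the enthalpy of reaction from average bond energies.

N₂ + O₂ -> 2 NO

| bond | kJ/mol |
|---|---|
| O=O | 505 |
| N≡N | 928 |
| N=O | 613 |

ΔH ≈ +207 kJ

Bonds broken (reactants):
  N≡N: 1 × 928 = 928
  O=O: 1 × 505 = 505
  Σ(broken) = 1433 kJ
Bonds formed (products):
  N=O: 2 × 613 = 1226
  Σ(formed) = 1226 kJ
ΔH = Σ(broken) − Σ(formed) = 1433 − 1226 = +207 kJ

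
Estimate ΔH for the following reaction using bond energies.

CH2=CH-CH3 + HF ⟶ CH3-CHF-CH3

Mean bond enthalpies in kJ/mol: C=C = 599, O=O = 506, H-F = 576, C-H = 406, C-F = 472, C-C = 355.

Bonds broken (reactants):
  C-C: 1 × 355 = 355
  C-H: 6 × 406 = 2436
  C=C: 1 × 599 = 599
  H-F: 1 × 576 = 576
  Σ(broken) = 3966 kJ
Bonds formed (products):
  C-C: 2 × 355 = 710
  C-F: 1 × 472 = 472
  C-H: 7 × 406 = 2842
  Σ(formed) = 4024 kJ
ΔH = Σ(broken) − Σ(formed) = 3966 − 4024 = −58 kJ

ΔH ≈ −58 kJ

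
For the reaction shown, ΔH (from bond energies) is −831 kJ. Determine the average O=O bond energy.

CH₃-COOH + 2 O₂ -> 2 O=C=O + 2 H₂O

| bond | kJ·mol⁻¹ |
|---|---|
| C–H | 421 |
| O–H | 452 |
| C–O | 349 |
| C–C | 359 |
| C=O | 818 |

D(O=O) ≈ 504 kJ/mol

Let D be the O=O bond energy.
Σ(broken) = 1×359 + 3×421 + 1×349 + 1×818 + 1×452 + 2×D = 3241 + 2D
Σ(formed) = 4×818 + 4×452 = 5080
ΔH = Σ(broken) − Σ(formed) = (3241 + 2D) − (5080) = −1839 + 2D
Setting this equal to −831 kJ gives 2D = 1008, so D = 504 kJ/mol.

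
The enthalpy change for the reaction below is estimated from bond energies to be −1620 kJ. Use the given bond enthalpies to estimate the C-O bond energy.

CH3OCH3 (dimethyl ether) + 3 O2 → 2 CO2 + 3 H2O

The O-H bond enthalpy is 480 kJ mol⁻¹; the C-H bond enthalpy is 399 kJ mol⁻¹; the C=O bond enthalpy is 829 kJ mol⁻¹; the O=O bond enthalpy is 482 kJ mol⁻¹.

D(C-O) ≈ 368 kJ/mol

Let D be the C-O bond energy.
Σ(broken) = 6×399 + 2×D + 3×482 = 3840 + 2D
Σ(formed) = 4×829 + 6×480 = 6196
ΔH = Σ(broken) − Σ(formed) = (3840 + 2D) − (6196) = −2356 + 2D
Setting this equal to −1620 kJ gives 2D = 736, so D = 368 kJ/mol.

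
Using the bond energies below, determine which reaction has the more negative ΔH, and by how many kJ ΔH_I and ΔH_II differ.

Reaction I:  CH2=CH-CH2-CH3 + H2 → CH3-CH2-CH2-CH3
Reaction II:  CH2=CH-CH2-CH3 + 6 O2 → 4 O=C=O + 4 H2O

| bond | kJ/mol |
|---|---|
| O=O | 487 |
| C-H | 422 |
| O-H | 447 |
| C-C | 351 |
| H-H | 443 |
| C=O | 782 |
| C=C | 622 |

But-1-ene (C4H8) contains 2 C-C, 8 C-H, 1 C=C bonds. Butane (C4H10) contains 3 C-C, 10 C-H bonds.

Reaction I:
  Bonds broken (reactants):
    C-C: 2 × 351 = 702
    C-H: 8 × 422 = 3376
    C=C: 1 × 622 = 622
    H-H: 1 × 443 = 443
    Σ(broken) = 5143 kJ
  Bonds formed (products):
    C-C: 3 × 351 = 1053
    C-H: 10 × 422 = 4220
    Σ(formed) = 5273 kJ
  ΔH_I = 5143 − 5273 = −130 kJ
Reaction II:
  Bonds broken (reactants):
    C-C: 2 × 351 = 702
    C-H: 8 × 422 = 3376
    C=C: 1 × 622 = 622
    O=O: 6 × 487 = 2922
    Σ(broken) = 7622 kJ
  Bonds formed (products):
    C=O: 8 × 782 = 6256
    O-H: 8 × 447 = 3576
    Σ(formed) = 9832 kJ
  ΔH_II = 7622 − 9832 = −2210 kJ
ΔH_I − ΔH_II = +2080 kJ, so reaction II has the more negative ΔH; |ΔH_I − ΔH_II| = 2080 kJ.

Reaction II, by 2080 kJ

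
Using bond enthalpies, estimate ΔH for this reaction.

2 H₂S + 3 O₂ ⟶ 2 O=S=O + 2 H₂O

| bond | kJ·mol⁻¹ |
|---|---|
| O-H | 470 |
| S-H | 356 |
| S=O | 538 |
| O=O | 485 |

ΔH ≈ −1153 kJ

Bonds broken (reactants):
  O=O: 3 × 485 = 1455
  S-H: 4 × 356 = 1424
  Σ(broken) = 2879 kJ
Bonds formed (products):
  O-H: 4 × 470 = 1880
  S=O: 4 × 538 = 2152
  Σ(formed) = 4032 kJ
ΔH = Σ(broken) − Σ(formed) = 2879 − 4032 = −1153 kJ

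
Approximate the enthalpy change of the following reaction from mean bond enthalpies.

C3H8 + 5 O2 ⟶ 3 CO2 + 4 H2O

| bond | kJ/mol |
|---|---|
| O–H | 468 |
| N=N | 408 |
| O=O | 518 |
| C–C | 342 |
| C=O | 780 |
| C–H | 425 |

Bonds broken (reactants):
  C–C: 2 × 342 = 684
  C–H: 8 × 425 = 3400
  O=O: 5 × 518 = 2590
  Σ(broken) = 6674 kJ
Bonds formed (products):
  C=O: 6 × 780 = 4680
  O–H: 8 × 468 = 3744
  Σ(formed) = 8424 kJ
ΔH = Σ(broken) − Σ(formed) = 6674 − 8424 = −1750 kJ

ΔH ≈ −1750 kJ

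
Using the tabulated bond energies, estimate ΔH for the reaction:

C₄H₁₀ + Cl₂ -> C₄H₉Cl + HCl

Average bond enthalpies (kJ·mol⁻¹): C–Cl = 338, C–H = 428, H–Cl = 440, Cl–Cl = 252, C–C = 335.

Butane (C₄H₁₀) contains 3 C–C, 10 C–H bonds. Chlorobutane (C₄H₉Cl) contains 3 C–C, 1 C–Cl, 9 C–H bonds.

ΔH ≈ −98 kJ

Bonds broken (reactants):
  C–C: 3 × 335 = 1005
  C–H: 10 × 428 = 4280
  Cl–Cl: 1 × 252 = 252
  Σ(broken) = 5537 kJ
Bonds formed (products):
  C–C: 3 × 335 = 1005
  C–Cl: 1 × 338 = 338
  C–H: 9 × 428 = 3852
  H–Cl: 1 × 440 = 440
  Σ(formed) = 5635 kJ
ΔH = Σ(broken) − Σ(formed) = 5537 − 5635 = −98 kJ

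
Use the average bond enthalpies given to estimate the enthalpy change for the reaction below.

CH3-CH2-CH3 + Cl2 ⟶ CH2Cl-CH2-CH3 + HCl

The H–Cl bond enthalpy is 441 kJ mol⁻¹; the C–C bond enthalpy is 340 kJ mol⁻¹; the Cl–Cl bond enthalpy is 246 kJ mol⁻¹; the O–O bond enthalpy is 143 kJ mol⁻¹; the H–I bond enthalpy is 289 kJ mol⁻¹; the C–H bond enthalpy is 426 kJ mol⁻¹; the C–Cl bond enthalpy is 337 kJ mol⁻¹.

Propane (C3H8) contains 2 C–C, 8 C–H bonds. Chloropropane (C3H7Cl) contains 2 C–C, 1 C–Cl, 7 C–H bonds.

ΔH ≈ −106 kJ

Bonds broken (reactants):
  C–C: 2 × 340 = 680
  C–H: 8 × 426 = 3408
  Cl–Cl: 1 × 246 = 246
  Σ(broken) = 4334 kJ
Bonds formed (products):
  C–C: 2 × 340 = 680
  C–Cl: 1 × 337 = 337
  C–H: 7 × 426 = 2982
  H–Cl: 1 × 441 = 441
  Σ(formed) = 4440 kJ
ΔH = Σ(broken) − Σ(formed) = 4334 − 4440 = −106 kJ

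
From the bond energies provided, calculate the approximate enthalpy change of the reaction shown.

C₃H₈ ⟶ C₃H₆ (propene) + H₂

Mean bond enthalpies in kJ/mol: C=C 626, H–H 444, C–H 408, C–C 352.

ΔH ≈ +98 kJ

Bonds broken (reactants):
  C–C: 2 × 352 = 704
  C–H: 8 × 408 = 3264
  Σ(broken) = 3968 kJ
Bonds formed (products):
  C–C: 1 × 352 = 352
  C–H: 6 × 408 = 2448
  C=C: 1 × 626 = 626
  H–H: 1 × 444 = 444
  Σ(formed) = 3870 kJ
ΔH = Σ(broken) − Σ(formed) = 3968 − 3870 = +98 kJ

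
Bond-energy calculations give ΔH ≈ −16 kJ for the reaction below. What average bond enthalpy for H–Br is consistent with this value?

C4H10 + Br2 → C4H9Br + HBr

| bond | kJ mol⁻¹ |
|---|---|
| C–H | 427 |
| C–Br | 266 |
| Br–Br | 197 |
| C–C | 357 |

D(H–Br) ≈ 374 kJ/mol

Let D be the H–Br bond energy.
Σ(broken) = 1×197 + 3×357 + 10×427 = 5538
Σ(formed) = 1×266 + 3×357 + 9×427 + 1×D = 5180 + D
ΔH = Σ(broken) − Σ(formed) = (5538) − (5180 + D) = +358 − D
Setting this equal to −16 kJ gives D = 374 kJ/mol.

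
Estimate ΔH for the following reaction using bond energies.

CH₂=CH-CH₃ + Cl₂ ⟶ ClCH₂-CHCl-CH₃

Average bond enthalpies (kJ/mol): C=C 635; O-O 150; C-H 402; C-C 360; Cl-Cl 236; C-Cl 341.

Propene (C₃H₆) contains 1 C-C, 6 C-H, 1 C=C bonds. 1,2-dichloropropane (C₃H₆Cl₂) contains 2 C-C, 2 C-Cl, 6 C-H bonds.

ΔH ≈ −171 kJ

Bonds broken (reactants):
  C-C: 1 × 360 = 360
  C-H: 6 × 402 = 2412
  C=C: 1 × 635 = 635
  Cl-Cl: 1 × 236 = 236
  Σ(broken) = 3643 kJ
Bonds formed (products):
  C-C: 2 × 360 = 720
  C-Cl: 2 × 341 = 682
  C-H: 6 × 402 = 2412
  Σ(formed) = 3814 kJ
ΔH = Σ(broken) − Σ(formed) = 3643 − 3814 = −171 kJ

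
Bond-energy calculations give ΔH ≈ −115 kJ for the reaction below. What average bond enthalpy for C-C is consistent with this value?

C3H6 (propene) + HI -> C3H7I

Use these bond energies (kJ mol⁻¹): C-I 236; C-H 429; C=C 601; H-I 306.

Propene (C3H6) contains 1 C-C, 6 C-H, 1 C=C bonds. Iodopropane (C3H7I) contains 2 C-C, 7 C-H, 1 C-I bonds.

Let D be the C-C bond energy.
Σ(broken) = 1×D + 6×429 + 1×601 + 1×306 = 3481 + D
Σ(formed) = 2×D + 7×429 + 1×236 = 3239 + 2D
ΔH = Σ(broken) − Σ(formed) = (3481 + D) − (3239 + 2D) = +242 − D
Setting this equal to −115 kJ gives D = 357 kJ/mol.

D(C-C) ≈ 357 kJ/mol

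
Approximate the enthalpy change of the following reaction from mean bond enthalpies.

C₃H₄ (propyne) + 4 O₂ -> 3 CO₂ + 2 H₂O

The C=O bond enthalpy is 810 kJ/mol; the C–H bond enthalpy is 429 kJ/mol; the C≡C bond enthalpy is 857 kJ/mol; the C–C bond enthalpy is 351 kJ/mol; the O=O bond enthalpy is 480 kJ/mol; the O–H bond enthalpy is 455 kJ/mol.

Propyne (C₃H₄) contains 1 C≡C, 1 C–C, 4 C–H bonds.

Bonds broken (reactants):
  C≡C: 1 × 857 = 857
  C–C: 1 × 351 = 351
  C–H: 4 × 429 = 1716
  O=O: 4 × 480 = 1920
  Σ(broken) = 4844 kJ
Bonds formed (products):
  C=O: 6 × 810 = 4860
  O–H: 4 × 455 = 1820
  Σ(formed) = 6680 kJ
ΔH = Σ(broken) − Σ(formed) = 4844 − 6680 = −1836 kJ

ΔH ≈ −1836 kJ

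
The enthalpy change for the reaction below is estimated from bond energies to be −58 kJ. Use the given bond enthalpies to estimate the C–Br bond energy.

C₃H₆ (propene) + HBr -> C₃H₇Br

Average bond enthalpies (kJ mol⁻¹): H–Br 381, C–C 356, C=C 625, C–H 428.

D(C–Br) ≈ 280 kJ/mol

Let D be the C–Br bond energy.
Σ(broken) = 1×356 + 6×428 + 1×625 + 1×381 = 3930
Σ(formed) = 1×D + 2×356 + 7×428 = 3708 + D
ΔH = Σ(broken) − Σ(formed) = (3930) − (3708 + D) = +222 − D
Setting this equal to −58 kJ gives D = 280 kJ/mol.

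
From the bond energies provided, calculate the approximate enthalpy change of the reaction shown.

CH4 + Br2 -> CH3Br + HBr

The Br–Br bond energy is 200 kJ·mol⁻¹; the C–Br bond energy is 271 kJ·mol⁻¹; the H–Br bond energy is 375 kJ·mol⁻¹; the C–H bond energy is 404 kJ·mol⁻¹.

Bonds broken (reactants):
  Br–Br: 1 × 200 = 200
  C–H: 4 × 404 = 1616
  Σ(broken) = 1816 kJ
Bonds formed (products):
  C–Br: 1 × 271 = 271
  C–H: 3 × 404 = 1212
  H–Br: 1 × 375 = 375
  Σ(formed) = 1858 kJ
ΔH = Σ(broken) − Σ(formed) = 1816 − 1858 = −42 kJ

ΔH ≈ −42 kJ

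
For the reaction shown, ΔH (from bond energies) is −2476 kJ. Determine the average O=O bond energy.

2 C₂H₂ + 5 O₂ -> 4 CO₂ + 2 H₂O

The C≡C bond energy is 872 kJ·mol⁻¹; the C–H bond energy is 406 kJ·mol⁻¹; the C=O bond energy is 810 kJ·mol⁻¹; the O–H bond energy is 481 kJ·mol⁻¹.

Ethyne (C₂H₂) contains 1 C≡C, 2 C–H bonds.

D(O=O) ≈ 512 kJ/mol

Let D be the O=O bond energy.
Σ(broken) = 2×872 + 4×406 + 5×D = 3368 + 5D
Σ(formed) = 8×810 + 4×481 = 8404
ΔH = Σ(broken) − Σ(formed) = (3368 + 5D) − (8404) = −5036 + 5D
Setting this equal to −2476 kJ gives 5D = 2560, so D = 512 kJ/mol.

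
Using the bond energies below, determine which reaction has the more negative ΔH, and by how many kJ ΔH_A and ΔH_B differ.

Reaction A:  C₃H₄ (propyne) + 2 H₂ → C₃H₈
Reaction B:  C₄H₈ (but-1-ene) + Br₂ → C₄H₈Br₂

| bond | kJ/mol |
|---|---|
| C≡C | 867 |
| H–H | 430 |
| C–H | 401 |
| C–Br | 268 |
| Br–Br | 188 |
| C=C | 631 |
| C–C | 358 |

Reaction A, by 160 kJ

Reaction A:
  Bonds broken (reactants):
    C≡C: 1 × 867 = 867
    C–C: 1 × 358 = 358
    C–H: 4 × 401 = 1604
    H–H: 2 × 430 = 860
    Σ(broken) = 3689 kJ
  Bonds formed (products):
    C–C: 2 × 358 = 716
    C–H: 8 × 401 = 3208
    Σ(formed) = 3924 kJ
  ΔH_A = 3689 − 3924 = −235 kJ
Reaction B:
  Bonds broken (reactants):
    Br–Br: 1 × 188 = 188
    C–C: 2 × 358 = 716
    C–H: 8 × 401 = 3208
    C=C: 1 × 631 = 631
    Σ(broken) = 4743 kJ
  Bonds formed (products):
    C–Br: 2 × 268 = 536
    C–C: 3 × 358 = 1074
    C–H: 8 × 401 = 3208
    Σ(formed) = 4818 kJ
  ΔH_B = 4743 − 4818 = −75 kJ
ΔH_A − ΔH_B = −160 kJ, so reaction A has the more negative ΔH; |ΔH_A − ΔH_B| = 160 kJ.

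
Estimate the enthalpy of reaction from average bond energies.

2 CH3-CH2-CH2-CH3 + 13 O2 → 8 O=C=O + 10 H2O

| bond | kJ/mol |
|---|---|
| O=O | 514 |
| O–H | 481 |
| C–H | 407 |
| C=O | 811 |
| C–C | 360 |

ΔH ≈ −5614 kJ

Bonds broken (reactants):
  C–C: 6 × 360 = 2160
  C–H: 20 × 407 = 8140
  O=O: 13 × 514 = 6682
  Σ(broken) = 16982 kJ
Bonds formed (products):
  C=O: 16 × 811 = 12976
  O–H: 20 × 481 = 9620
  Σ(formed) = 22596 kJ
ΔH = Σ(broken) − Σ(formed) = 16982 − 22596 = −5614 kJ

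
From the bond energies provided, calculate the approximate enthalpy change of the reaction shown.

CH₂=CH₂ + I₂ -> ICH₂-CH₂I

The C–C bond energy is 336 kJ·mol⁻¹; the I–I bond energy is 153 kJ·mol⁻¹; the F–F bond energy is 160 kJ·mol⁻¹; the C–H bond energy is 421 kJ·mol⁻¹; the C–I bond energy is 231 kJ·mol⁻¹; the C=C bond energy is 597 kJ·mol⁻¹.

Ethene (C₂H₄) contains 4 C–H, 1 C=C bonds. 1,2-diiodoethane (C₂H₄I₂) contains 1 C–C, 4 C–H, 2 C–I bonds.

Bonds broken (reactants):
  C–H: 4 × 421 = 1684
  C=C: 1 × 597 = 597
  I–I: 1 × 153 = 153
  Σ(broken) = 2434 kJ
Bonds formed (products):
  C–C: 1 × 336 = 336
  C–H: 4 × 421 = 1684
  C–I: 2 × 231 = 462
  Σ(formed) = 2482 kJ
ΔH = Σ(broken) − Σ(formed) = 2434 − 2482 = −48 kJ

ΔH ≈ −48 kJ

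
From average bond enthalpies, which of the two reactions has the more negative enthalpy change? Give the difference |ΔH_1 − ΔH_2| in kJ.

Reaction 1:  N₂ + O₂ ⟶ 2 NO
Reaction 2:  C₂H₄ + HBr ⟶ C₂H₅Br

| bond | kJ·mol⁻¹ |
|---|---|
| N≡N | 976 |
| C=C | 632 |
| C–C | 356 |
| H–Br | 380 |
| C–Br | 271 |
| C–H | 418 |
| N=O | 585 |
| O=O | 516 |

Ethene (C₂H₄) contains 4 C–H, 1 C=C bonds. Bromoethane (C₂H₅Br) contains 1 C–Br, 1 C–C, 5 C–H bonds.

Reaction 2, by 355 kJ

Reaction 1:
  Bonds broken (reactants):
    N≡N: 1 × 976 = 976
    O=O: 1 × 516 = 516
    Σ(broken) = 1492 kJ
  Bonds formed (products):
    N=O: 2 × 585 = 1170
    Σ(formed) = 1170 kJ
  ΔH_1 = 1492 − 1170 = +322 kJ
Reaction 2:
  Bonds broken (reactants):
    C–H: 4 × 418 = 1672
    C=C: 1 × 632 = 632
    H–Br: 1 × 380 = 380
    Σ(broken) = 2684 kJ
  Bonds formed (products):
    C–Br: 1 × 271 = 271
    C–C: 1 × 356 = 356
    C–H: 5 × 418 = 2090
    Σ(formed) = 2717 kJ
  ΔH_2 = 2684 − 2717 = −33 kJ
ΔH_1 − ΔH_2 = +355 kJ, so reaction 2 has the more negative ΔH; |ΔH_1 − ΔH_2| = 355 kJ.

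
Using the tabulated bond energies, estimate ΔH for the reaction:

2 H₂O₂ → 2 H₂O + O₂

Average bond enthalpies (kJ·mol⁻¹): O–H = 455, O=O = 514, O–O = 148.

Bonds broken (reactants):
  O–H: 4 × 455 = 1820
  O–O: 2 × 148 = 296
  Σ(broken) = 2116 kJ
Bonds formed (products):
  O–H: 4 × 455 = 1820
  O=O: 1 × 514 = 514
  Σ(formed) = 2334 kJ
ΔH = Σ(broken) − Σ(formed) = 2116 − 2334 = −218 kJ

ΔH ≈ −218 kJ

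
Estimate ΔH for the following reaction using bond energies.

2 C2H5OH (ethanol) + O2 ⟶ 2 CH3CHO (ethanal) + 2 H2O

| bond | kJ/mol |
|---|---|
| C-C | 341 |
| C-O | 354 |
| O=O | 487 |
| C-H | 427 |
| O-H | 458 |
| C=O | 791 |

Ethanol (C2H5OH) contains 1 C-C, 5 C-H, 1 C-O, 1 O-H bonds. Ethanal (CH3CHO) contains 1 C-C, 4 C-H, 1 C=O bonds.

Bonds broken (reactants):
  C-C: 2 × 341 = 682
  C-H: 10 × 427 = 4270
  C-O: 2 × 354 = 708
  O-H: 2 × 458 = 916
  O=O: 1 × 487 = 487
  Σ(broken) = 7063 kJ
Bonds formed (products):
  C-C: 2 × 341 = 682
  C-H: 8 × 427 = 3416
  C=O: 2 × 791 = 1582
  O-H: 4 × 458 = 1832
  Σ(formed) = 7512 kJ
ΔH = Σ(broken) − Σ(formed) = 7063 − 7512 = −449 kJ

ΔH ≈ −449 kJ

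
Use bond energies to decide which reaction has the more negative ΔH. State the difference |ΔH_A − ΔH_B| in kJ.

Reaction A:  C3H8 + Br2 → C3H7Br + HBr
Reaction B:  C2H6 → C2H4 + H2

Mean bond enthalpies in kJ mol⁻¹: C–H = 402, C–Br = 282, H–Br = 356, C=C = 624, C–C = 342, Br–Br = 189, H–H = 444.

Reaction A:
  Bonds broken (reactants):
    Br–Br: 1 × 189 = 189
    C–C: 2 × 342 = 684
    C–H: 8 × 402 = 3216
    Σ(broken) = 4089 kJ
  Bonds formed (products):
    C–Br: 1 × 282 = 282
    C–C: 2 × 342 = 684
    C–H: 7 × 402 = 2814
    H–Br: 1 × 356 = 356
    Σ(formed) = 4136 kJ
  ΔH_A = 4089 − 4136 = −47 kJ
Reaction B:
  Bonds broken (reactants):
    C–C: 1 × 342 = 342
    C–H: 6 × 402 = 2412
    Σ(broken) = 2754 kJ
  Bonds formed (products):
    C–H: 4 × 402 = 1608
    C=C: 1 × 624 = 624
    H–H: 1 × 444 = 444
    Σ(formed) = 2676 kJ
  ΔH_B = 2754 − 2676 = +78 kJ
ΔH_A − ΔH_B = −125 kJ, so reaction A has the more negative ΔH; |ΔH_A − ΔH_B| = 125 kJ.

Reaction A, by 125 kJ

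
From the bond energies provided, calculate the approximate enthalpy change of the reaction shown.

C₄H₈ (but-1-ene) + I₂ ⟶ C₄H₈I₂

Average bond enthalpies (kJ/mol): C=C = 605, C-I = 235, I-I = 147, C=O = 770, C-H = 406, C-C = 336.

Bonds broken (reactants):
  C-C: 2 × 336 = 672
  C-H: 8 × 406 = 3248
  C=C: 1 × 605 = 605
  I-I: 1 × 147 = 147
  Σ(broken) = 4672 kJ
Bonds formed (products):
  C-C: 3 × 336 = 1008
  C-H: 8 × 406 = 3248
  C-I: 2 × 235 = 470
  Σ(formed) = 4726 kJ
ΔH = Σ(broken) − Σ(formed) = 4672 − 4726 = −54 kJ

ΔH ≈ −54 kJ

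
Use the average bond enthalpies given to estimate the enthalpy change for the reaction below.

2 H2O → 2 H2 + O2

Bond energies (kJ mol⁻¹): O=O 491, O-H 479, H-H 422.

Bonds broken (reactants):
  O-H: 4 × 479 = 1916
  Σ(broken) = 1916 kJ
Bonds formed (products):
  H-H: 2 × 422 = 844
  O=O: 1 × 491 = 491
  Σ(formed) = 1335 kJ
ΔH = Σ(broken) − Σ(formed) = 1916 − 1335 = +581 kJ

ΔH ≈ +581 kJ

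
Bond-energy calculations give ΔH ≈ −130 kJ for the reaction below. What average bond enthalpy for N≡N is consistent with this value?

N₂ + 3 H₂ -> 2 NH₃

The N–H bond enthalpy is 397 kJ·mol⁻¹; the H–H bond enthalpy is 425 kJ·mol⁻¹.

D(N≡N) ≈ 977 kJ/mol

Let D be the N≡N bond energy.
Σ(broken) = 3×425 + 1×D = 1275 + D
Σ(formed) = 6×397 = 2382
ΔH = Σ(broken) − Σ(formed) = (1275 + D) − (2382) = −1107 + D
Setting this equal to −130 kJ gives D = 977 kJ/mol.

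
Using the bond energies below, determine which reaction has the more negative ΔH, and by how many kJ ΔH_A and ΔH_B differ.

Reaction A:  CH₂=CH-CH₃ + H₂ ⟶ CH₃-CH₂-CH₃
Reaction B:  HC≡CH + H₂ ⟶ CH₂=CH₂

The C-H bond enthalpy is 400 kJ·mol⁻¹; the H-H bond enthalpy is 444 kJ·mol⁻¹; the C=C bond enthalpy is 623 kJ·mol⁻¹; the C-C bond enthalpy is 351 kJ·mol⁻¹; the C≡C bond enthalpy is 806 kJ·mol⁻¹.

Reaction A:
  Bonds broken (reactants):
    C-C: 1 × 351 = 351
    C-H: 6 × 400 = 2400
    C=C: 1 × 623 = 623
    H-H: 1 × 444 = 444
    Σ(broken) = 3818 kJ
  Bonds formed (products):
    C-C: 2 × 351 = 702
    C-H: 8 × 400 = 3200
    Σ(formed) = 3902 kJ
  ΔH_A = 3818 − 3902 = −84 kJ
Reaction B:
  Bonds broken (reactants):
    C≡C: 1 × 806 = 806
    C-H: 2 × 400 = 800
    H-H: 1 × 444 = 444
    Σ(broken) = 2050 kJ
  Bonds formed (products):
    C-H: 4 × 400 = 1600
    C=C: 1 × 623 = 623
    Σ(formed) = 2223 kJ
  ΔH_B = 2050 − 2223 = −173 kJ
ΔH_A − ΔH_B = +89 kJ, so reaction B has the more negative ΔH; |ΔH_A − ΔH_B| = 89 kJ.

Reaction B, by 89 kJ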